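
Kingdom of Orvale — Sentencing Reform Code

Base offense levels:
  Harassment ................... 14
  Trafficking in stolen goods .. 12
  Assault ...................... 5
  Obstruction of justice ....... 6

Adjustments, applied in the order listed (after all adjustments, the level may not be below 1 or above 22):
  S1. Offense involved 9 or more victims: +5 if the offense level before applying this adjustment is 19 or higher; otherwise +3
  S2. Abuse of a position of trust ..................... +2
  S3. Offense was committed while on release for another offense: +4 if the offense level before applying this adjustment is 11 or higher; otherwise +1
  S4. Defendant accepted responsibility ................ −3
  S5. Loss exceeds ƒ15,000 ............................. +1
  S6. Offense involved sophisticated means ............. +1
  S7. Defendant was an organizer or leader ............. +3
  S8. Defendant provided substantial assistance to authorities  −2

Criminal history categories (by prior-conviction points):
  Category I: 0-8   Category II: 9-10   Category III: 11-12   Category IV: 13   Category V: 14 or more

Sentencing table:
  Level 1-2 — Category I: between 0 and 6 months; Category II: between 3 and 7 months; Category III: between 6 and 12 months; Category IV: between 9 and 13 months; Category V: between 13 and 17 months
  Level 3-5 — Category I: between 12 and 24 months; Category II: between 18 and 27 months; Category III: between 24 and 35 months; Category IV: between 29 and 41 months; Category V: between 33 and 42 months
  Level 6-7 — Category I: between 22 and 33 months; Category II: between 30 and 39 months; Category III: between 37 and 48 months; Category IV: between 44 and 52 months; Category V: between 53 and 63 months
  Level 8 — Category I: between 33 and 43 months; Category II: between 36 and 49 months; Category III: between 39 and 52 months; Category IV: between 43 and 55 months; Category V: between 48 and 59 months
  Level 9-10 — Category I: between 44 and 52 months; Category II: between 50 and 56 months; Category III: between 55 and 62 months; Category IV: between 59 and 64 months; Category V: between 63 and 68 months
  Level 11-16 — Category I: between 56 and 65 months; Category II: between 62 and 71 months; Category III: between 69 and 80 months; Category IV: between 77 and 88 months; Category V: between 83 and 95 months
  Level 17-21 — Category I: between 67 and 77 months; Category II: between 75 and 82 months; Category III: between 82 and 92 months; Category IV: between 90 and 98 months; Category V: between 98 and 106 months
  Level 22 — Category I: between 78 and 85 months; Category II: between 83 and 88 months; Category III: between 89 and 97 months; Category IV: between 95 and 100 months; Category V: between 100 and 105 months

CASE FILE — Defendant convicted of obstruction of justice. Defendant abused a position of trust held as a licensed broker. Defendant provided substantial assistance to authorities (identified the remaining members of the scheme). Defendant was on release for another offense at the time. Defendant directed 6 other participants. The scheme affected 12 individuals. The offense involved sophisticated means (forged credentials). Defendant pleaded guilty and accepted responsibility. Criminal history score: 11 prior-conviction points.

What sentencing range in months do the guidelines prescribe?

Base offense level for obstruction of justice: 6.
S1 applies (level before this adjustment is 6 < 19, so +3): 6 + 3 = 9.
S2 applies: 9 + 2 = 11.
S3 applies (level before this adjustment is 11 ≥ 11, so +4): 11 + 4 = 15.
S4 applies: 15 − 3 = 12.
S6 applies: 12 + 1 = 13.
S7 applies: 13 + 3 = 16.
S8 applies: 16 − 2 = 14.
Final offense level: 14.
Criminal history: 11 prior points → Category III (11-12).
Level 14 falls in the 11-16 band.
Grid: Level 11-16 × Category III = 69-80 months.

69-80 months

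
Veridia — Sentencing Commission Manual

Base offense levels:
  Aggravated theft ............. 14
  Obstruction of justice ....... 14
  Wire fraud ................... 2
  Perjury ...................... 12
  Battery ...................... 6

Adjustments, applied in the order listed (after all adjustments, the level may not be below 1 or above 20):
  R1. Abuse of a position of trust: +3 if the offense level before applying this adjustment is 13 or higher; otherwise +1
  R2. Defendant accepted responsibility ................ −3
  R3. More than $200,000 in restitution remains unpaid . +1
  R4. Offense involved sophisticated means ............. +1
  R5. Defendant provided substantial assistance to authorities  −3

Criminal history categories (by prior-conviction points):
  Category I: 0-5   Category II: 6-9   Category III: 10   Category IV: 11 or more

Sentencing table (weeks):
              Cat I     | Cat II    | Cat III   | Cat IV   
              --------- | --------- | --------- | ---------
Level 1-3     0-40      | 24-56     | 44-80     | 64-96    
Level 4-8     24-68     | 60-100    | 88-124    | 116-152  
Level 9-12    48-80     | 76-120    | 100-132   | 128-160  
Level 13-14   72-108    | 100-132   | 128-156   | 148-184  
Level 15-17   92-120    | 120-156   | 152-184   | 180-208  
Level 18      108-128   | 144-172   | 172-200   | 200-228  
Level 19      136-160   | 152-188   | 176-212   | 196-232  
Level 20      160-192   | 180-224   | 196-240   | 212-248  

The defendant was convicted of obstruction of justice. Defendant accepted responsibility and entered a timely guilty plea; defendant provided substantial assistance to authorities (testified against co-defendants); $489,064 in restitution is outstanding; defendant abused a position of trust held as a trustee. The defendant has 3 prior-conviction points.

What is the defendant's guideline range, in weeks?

48-80 weeks

Base offense level for obstruction of justice: 14.
R1 applies (level before this adjustment is 14 ≥ 13, so +3): 14 + 3 = 17.
R2 applies: 17 − 3 = 14.
R3 applies: 14 + 1 = 15.
R4 does not apply.
R5 applies: 15 − 3 = 12.
Final offense level: 12.
Criminal history: 3 prior points → Category I (0-5).
Level 12 falls in the 9-12 band.
Grid: Level 9-12 × Category I = 48-80 weeks.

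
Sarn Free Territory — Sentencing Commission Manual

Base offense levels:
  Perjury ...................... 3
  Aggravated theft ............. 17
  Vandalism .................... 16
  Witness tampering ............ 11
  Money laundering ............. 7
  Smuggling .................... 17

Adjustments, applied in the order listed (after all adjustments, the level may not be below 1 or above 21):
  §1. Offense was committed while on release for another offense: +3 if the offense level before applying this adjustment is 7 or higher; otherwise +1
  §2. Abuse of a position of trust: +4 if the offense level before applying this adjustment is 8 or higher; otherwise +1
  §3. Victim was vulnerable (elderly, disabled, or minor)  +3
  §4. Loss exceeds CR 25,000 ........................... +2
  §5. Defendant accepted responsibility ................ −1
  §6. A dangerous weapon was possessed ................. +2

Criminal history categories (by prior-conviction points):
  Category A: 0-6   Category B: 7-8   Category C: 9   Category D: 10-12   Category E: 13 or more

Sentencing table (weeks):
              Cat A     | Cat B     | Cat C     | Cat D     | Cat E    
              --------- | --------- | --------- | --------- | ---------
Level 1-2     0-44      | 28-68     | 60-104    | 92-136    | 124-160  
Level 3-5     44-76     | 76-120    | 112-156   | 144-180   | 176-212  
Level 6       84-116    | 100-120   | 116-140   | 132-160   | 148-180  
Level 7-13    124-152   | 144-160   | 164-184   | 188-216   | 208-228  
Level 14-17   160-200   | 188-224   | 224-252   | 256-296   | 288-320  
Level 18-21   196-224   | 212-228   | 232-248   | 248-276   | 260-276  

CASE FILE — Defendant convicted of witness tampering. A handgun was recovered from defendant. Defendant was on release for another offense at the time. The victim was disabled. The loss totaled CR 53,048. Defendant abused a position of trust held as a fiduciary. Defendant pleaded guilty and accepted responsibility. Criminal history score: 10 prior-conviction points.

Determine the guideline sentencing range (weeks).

248-276 weeks

Base offense level for witness tampering: 11.
§1 applies (level before this adjustment is 11 ≥ 7, so +3): 11 + 3 = 14.
§2 applies (level before this adjustment is 14 ≥ 8, so +4): 14 + 4 = 18.
§3 applies: 18 + 3 = 21.
§4 applies: 21 + 2 = 23.
§5 applies: 23 − 1 = 22.
§6 applies: 22 + 2 = 24.
Level 24 exceeds the maximum of 21; capped at 21.
Final offense level: 21.
Criminal history: 10 prior points → Category D (10-12).
Level 21 falls in the 18-21 band.
Grid: Level 18-21 × Category D = 248-276 weeks.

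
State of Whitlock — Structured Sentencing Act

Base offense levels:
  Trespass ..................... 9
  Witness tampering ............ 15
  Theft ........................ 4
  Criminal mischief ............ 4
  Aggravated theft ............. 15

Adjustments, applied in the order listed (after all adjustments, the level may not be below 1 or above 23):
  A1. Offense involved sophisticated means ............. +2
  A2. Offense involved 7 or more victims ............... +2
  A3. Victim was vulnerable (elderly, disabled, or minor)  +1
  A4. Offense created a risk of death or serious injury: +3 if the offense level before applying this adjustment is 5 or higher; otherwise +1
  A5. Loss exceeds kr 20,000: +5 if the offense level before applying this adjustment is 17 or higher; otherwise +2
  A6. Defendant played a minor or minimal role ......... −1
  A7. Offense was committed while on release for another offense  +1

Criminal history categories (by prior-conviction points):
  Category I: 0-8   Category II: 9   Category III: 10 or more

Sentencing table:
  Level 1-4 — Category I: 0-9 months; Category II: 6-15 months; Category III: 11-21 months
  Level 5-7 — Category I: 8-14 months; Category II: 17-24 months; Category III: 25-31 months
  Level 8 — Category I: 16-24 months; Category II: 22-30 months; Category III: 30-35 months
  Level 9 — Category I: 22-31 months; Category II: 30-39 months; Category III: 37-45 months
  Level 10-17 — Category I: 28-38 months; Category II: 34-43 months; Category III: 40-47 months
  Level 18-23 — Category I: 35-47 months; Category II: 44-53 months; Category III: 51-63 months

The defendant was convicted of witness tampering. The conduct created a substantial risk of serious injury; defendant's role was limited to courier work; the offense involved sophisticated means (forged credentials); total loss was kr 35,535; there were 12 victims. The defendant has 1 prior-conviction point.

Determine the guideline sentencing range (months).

Base offense level for witness tampering: 15.
A1 applies: 15 + 2 = 17.
A2 applies: 17 + 2 = 19.
A3 does not apply.
A4 applies (level before this adjustment is 19 ≥ 5, so +3): 19 + 3 = 22.
A5 applies (level before this adjustment is 22 ≥ 17, so +5): 22 + 5 = 27.
A6 applies: 27 − 1 = 26.
A7 does not apply.
Level 26 exceeds the maximum of 23; capped at 23.
Final offense level: 23.
Criminal history: 1 prior point → Category I (0-8).
Level 23 falls in the 18-23 band.
Grid: Level 18-23 × Category I = 35-47 months.

35-47 months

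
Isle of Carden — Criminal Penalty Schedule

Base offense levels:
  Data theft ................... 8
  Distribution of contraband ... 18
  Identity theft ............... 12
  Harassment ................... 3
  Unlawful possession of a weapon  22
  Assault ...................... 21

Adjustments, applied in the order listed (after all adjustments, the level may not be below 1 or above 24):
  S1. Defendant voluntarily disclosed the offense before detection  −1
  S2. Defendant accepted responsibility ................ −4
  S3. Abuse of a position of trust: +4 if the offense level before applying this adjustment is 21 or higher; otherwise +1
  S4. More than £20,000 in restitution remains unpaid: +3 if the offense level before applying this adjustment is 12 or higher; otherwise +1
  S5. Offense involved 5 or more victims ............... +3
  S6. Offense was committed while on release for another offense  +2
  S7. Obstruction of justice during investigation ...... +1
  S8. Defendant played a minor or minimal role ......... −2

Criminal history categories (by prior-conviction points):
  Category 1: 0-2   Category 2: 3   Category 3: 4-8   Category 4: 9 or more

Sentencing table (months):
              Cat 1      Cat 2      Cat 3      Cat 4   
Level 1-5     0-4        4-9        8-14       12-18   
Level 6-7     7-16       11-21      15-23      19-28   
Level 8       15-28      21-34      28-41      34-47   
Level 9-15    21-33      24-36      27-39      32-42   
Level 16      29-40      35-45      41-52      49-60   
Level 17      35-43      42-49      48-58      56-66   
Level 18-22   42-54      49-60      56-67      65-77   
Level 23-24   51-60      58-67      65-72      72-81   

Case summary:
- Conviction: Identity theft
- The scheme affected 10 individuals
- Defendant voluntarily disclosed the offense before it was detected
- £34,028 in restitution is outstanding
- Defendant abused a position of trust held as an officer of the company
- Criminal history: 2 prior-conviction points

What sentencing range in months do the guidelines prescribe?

42-54 months

Base offense level for identity theft: 12.
S1 applies: 12 − 1 = 11.
S2 does not apply.
S3 applies (level before this adjustment is 11 < 21, so +1): 11 + 1 = 12.
S4 applies (level before this adjustment is 12 ≥ 12, so +3): 12 + 3 = 15.
S5 applies: 15 + 3 = 18.
S6 does not apply.
S8 does not apply.
Final offense level: 18.
Criminal history: 2 prior points → Category 1 (0-2).
Level 18 falls in the 18-22 band.
Grid: Level 18-22 × Category 1 = 42-54 months.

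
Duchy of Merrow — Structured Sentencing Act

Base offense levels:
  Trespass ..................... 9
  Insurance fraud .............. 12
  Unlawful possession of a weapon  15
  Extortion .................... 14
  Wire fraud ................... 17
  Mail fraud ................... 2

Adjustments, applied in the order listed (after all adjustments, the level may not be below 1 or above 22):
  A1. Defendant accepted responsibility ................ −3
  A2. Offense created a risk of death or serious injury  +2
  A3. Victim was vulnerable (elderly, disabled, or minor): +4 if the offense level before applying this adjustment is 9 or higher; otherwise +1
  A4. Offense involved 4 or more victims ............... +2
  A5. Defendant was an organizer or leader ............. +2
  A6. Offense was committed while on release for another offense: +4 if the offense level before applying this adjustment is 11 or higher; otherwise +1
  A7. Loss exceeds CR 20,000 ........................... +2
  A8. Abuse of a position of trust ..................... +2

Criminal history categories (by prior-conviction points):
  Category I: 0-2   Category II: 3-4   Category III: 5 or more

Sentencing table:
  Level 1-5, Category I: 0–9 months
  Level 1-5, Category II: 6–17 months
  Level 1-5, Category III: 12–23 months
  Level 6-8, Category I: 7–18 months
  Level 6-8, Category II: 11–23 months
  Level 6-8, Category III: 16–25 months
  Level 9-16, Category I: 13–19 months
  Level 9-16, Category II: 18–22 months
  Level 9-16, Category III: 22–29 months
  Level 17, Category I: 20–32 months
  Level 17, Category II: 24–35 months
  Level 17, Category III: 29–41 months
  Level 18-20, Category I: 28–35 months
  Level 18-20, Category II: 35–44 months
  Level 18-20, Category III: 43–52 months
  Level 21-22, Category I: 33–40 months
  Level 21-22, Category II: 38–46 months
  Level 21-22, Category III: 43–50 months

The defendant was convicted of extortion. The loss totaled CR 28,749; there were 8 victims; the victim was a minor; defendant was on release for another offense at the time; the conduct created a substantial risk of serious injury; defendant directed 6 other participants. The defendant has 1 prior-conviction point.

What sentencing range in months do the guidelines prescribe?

33-40 months

Base offense level for extortion: 14.
A1 does not apply.
A2 applies: 14 + 2 = 16.
A3 applies (level before this adjustment is 16 ≥ 9, so +4): 16 + 4 = 20.
A4 applies: 20 + 2 = 22.
A5 applies: 22 + 2 = 24.
A6 applies (level before this adjustment is 24 ≥ 11, so +4): 24 + 4 = 28.
A7 applies: 28 + 2 = 30.
Level 30 exceeds the maximum of 22; capped at 22.
Final offense level: 22.
Criminal history: 1 prior point → Category I (0-2).
Level 22 falls in the 21-22 band.
Grid: Level 21-22 × Category I = 33-40 months.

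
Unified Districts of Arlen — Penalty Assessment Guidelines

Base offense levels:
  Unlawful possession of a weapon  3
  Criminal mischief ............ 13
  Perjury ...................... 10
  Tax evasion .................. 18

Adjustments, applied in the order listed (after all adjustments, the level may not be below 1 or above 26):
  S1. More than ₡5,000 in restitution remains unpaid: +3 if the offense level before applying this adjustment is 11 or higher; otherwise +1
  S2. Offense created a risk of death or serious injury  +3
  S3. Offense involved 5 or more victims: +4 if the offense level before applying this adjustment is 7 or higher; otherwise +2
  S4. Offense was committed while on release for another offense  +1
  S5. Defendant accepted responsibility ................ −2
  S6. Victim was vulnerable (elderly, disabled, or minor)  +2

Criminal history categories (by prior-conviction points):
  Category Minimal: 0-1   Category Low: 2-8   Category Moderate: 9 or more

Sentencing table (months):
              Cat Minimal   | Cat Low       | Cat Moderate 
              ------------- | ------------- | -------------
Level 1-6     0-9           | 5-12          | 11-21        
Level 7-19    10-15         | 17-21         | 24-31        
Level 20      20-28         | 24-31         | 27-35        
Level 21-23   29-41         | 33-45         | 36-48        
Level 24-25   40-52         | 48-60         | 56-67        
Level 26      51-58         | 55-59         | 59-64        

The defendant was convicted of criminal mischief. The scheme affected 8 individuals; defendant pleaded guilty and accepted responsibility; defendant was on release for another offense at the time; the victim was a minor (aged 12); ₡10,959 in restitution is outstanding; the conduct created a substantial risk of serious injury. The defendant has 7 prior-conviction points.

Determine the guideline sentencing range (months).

48-60 months

Base offense level for criminal mischief: 13.
S1 applies (level before this adjustment is 13 ≥ 11, so +3): 13 + 3 = 16.
S2 applies: 16 + 3 = 19.
S3 applies (level before this adjustment is 19 ≥ 7, so +4): 19 + 4 = 23.
S4 applies: 23 + 1 = 24.
S5 applies: 24 − 2 = 22.
S6 applies: 22 + 2 = 24.
Final offense level: 24.
Criminal history: 7 prior points → Category Low (2-8).
Level 24 falls in the 24-25 band.
Grid: Level 24-25 × Category Low = 48-60 months.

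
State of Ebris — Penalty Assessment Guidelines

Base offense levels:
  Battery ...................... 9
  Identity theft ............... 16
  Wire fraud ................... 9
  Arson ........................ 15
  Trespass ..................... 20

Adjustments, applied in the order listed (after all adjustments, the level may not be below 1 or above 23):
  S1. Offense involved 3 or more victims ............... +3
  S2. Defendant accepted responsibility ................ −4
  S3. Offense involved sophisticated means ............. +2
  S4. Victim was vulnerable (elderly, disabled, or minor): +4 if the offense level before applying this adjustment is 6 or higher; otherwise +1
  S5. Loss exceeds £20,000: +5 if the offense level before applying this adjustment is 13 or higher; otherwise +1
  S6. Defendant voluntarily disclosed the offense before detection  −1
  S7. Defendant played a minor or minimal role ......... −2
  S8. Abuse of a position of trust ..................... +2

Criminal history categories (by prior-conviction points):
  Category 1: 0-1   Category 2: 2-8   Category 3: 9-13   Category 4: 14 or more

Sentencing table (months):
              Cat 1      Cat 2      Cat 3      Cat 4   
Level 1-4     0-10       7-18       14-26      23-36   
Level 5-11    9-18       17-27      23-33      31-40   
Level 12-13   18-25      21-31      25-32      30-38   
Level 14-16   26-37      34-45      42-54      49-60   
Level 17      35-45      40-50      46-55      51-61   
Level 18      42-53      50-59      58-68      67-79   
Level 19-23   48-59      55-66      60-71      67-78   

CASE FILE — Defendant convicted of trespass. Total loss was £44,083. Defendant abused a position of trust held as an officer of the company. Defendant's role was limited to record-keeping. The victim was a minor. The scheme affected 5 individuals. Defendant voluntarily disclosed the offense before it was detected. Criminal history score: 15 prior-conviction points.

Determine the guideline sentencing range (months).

Base offense level for trespass: 20.
S1 applies: 20 + 3 = 23.
S2 does not apply.
S4 applies (level before this adjustment is 23 ≥ 6, so +4): 23 + 4 = 27.
S5 applies (level before this adjustment is 27 ≥ 13, so +5): 27 + 5 = 32.
S6 applies: 32 − 1 = 31.
S7 applies: 31 − 2 = 29.
S8 applies: 29 + 2 = 31.
Level 31 exceeds the maximum of 23; capped at 23.
Final offense level: 23.
Criminal history: 15 prior points → Category 4 (14+).
Level 23 falls in the 19-23 band.
Grid: Level 19-23 × Category 4 = 67-78 months.

67-78 months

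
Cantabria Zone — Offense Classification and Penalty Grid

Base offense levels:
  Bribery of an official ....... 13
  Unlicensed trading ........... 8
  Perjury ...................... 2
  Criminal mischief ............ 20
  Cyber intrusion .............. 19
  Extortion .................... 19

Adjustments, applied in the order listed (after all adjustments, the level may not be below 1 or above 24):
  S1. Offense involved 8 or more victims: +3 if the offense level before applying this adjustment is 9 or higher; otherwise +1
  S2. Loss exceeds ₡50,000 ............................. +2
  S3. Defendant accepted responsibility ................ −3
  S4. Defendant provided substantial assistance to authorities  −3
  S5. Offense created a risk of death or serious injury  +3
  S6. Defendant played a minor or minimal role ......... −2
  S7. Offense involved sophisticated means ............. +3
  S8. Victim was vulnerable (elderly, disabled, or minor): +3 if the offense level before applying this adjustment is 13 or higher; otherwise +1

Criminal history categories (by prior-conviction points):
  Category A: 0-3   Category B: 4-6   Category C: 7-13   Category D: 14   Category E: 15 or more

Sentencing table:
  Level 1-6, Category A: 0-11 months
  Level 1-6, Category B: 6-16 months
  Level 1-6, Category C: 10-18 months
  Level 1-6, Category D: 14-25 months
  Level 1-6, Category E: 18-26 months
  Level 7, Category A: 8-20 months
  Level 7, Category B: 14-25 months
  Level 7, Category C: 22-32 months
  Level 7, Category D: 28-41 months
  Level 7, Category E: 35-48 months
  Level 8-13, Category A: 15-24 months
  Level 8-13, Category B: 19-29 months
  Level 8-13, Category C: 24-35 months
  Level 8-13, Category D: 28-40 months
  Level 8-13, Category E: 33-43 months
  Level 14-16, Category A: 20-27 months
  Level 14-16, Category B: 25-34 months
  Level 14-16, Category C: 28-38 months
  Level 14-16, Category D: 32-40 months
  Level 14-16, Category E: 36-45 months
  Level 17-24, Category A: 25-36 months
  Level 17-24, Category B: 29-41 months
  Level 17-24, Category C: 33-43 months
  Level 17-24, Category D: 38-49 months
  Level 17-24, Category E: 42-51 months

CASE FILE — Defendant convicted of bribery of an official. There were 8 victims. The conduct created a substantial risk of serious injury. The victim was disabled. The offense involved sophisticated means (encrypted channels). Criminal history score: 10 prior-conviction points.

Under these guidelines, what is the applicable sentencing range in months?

33-43 months

Base offense level for bribery of an official: 13.
S1 applies (level before this adjustment is 13 ≥ 9, so +3): 13 + 3 = 16.
S4 does not apply.
S5 applies: 16 + 3 = 19.
S6 does not apply.
S7 applies: 19 + 3 = 22.
S8 applies (level before this adjustment is 22 ≥ 13, so +3): 22 + 3 = 25.
Level 25 exceeds the maximum of 24; capped at 24.
Final offense level: 24.
Criminal history: 10 prior points → Category C (7-13).
Level 24 falls in the 17-24 band.
Grid: Level 17-24 × Category C = 33-43 months.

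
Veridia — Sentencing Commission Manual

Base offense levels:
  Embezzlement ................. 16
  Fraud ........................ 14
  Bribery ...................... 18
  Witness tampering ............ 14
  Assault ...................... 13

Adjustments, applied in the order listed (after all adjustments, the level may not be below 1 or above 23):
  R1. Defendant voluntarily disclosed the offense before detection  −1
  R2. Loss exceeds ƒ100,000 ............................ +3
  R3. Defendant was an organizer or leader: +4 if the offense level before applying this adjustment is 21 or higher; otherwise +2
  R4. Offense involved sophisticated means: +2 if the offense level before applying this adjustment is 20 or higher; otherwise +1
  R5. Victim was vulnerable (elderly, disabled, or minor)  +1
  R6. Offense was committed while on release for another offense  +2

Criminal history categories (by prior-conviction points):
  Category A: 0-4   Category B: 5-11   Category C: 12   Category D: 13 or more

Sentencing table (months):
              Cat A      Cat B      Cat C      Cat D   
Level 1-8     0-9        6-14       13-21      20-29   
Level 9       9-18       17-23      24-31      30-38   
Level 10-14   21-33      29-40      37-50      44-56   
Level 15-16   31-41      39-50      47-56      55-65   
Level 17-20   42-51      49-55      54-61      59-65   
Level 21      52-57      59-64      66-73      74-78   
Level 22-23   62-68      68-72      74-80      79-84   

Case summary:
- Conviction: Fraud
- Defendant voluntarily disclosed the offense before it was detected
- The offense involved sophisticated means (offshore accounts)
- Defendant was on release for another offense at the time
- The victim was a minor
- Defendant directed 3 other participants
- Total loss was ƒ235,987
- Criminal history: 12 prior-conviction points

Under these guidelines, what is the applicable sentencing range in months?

Base offense level for fraud: 14.
R1 applies: 14 − 1 = 13.
R2 applies: 13 + 3 = 16.
R3 applies (level before this adjustment is 16 < 21, so +2): 16 + 2 = 18.
R4 applies (level before this adjustment is 18 < 20, so +1): 18 + 1 = 19.
R5 applies: 19 + 1 = 20.
R6 applies: 20 + 2 = 22.
Final offense level: 22.
Criminal history: 12 prior points → Category C (12).
Level 22 falls in the 22-23 band.
Grid: Level 22-23 × Category C = 74-80 months.

74-80 months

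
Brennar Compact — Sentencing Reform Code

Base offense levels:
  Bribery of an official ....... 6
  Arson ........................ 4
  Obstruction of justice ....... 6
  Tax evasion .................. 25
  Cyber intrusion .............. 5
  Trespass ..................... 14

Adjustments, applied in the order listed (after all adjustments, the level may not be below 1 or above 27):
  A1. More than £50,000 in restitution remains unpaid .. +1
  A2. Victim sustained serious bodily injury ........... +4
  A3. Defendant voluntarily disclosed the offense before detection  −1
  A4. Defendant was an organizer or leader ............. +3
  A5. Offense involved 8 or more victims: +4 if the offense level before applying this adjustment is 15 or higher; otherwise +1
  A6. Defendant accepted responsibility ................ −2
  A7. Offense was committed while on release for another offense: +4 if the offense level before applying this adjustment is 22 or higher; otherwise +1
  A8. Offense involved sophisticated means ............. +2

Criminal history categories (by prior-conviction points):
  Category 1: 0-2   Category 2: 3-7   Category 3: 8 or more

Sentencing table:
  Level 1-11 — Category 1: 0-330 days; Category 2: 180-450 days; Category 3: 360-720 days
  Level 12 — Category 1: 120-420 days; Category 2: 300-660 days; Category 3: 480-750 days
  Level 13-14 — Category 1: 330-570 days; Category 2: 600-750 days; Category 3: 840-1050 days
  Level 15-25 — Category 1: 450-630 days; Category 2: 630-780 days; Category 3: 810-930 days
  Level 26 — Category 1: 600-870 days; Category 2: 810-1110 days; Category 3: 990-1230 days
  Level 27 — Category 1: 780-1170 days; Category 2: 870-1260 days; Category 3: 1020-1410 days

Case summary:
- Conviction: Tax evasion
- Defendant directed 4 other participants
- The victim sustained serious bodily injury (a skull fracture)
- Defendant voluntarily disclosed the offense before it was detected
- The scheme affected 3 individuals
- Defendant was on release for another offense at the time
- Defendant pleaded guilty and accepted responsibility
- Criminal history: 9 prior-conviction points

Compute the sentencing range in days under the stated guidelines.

Base offense level for tax evasion: 25.
A1 does not apply.
A2 applies: 25 + 4 = 29.
A3 applies: 29 − 1 = 28.
A4 applies: 28 + 3 = 31.
A6 applies: 31 − 2 = 29.
A7 applies (level before this adjustment is 29 ≥ 22, so +4): 29 + 4 = 33.
Level 33 exceeds the maximum of 27; capped at 27.
Final offense level: 27.
Criminal history: 9 prior points → Category 3 (8+).
Level 27 falls in the 27 band.
Grid: Level 27 × Category 3 = 1020-1410 days.

1020-1410 days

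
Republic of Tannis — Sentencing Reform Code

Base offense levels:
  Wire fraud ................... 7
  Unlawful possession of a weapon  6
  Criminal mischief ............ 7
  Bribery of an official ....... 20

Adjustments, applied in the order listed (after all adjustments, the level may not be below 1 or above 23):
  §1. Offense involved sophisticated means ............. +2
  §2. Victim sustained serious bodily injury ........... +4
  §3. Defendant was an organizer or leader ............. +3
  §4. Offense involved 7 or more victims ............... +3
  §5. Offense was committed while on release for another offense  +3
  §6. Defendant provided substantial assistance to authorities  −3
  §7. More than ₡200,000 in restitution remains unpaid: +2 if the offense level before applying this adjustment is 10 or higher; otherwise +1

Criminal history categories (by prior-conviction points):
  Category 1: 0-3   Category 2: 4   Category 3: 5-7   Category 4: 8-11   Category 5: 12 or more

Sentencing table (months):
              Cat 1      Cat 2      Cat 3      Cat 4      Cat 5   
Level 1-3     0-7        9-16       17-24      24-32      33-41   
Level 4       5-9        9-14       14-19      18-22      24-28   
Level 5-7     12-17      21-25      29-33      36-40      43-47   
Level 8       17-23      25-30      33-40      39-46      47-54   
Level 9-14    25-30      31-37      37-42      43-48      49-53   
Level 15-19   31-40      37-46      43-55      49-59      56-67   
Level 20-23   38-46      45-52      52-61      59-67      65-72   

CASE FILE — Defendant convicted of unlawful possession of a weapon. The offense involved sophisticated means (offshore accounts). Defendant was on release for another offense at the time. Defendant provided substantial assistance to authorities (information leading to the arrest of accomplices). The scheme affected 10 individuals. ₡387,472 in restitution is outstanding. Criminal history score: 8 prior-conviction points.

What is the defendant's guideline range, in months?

Base offense level for unlawful possession of a weapon: 6.
§1 applies: 6 + 2 = 8.
§3 does not apply.
§4 applies: 8 + 3 = 11.
§5 applies: 11 + 3 = 14.
§6 applies: 14 − 3 = 11.
§7 applies (level before this adjustment is 11 ≥ 10, so +2): 11 + 2 = 13.
Final offense level: 13.
Criminal history: 8 prior points → Category 4 (8-11).
Level 13 falls in the 9-14 band.
Grid: Level 9-14 × Category 4 = 43-48 months.

43-48 months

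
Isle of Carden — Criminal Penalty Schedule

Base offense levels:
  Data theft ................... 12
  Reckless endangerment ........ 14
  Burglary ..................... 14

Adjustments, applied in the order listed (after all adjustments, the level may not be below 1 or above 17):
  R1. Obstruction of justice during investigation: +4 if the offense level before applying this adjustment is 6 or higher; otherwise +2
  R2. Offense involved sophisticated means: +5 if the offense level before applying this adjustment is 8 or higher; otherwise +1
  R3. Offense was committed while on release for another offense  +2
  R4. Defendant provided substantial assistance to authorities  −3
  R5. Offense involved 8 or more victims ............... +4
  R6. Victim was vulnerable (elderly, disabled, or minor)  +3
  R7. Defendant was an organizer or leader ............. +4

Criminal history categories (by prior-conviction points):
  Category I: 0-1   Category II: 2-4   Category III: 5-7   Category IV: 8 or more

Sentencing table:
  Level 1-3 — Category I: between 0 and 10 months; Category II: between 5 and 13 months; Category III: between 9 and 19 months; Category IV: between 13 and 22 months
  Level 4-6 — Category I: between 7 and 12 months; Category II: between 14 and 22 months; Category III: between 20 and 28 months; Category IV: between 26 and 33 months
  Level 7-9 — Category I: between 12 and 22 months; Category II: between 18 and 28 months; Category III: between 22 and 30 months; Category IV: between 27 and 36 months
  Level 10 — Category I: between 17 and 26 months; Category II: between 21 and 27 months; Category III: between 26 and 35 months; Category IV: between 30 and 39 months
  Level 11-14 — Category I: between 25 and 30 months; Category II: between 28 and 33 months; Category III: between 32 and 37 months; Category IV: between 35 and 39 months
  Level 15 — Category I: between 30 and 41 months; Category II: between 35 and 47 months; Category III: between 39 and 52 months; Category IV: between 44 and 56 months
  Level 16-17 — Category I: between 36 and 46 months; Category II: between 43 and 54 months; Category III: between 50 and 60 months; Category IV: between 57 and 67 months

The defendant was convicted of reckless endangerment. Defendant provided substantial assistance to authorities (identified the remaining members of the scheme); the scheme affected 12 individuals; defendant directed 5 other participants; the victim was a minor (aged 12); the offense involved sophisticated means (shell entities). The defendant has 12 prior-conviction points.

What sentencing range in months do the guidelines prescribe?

Base offense level for reckless endangerment: 14.
R2 applies (level before this adjustment is 14 ≥ 8, so +5): 14 + 5 = 19.
R4 applies: 19 − 3 = 16.
R5 applies: 16 + 4 = 20.
R6 applies: 20 + 3 = 23.
R7 applies: 23 + 4 = 27.
Level 27 exceeds the maximum of 17; capped at 17.
Final offense level: 17.
Criminal history: 12 prior points → Category IV (8+).
Level 17 falls in the 16-17 band.
Grid: Level 16-17 × Category IV = 57-67 months.

57-67 months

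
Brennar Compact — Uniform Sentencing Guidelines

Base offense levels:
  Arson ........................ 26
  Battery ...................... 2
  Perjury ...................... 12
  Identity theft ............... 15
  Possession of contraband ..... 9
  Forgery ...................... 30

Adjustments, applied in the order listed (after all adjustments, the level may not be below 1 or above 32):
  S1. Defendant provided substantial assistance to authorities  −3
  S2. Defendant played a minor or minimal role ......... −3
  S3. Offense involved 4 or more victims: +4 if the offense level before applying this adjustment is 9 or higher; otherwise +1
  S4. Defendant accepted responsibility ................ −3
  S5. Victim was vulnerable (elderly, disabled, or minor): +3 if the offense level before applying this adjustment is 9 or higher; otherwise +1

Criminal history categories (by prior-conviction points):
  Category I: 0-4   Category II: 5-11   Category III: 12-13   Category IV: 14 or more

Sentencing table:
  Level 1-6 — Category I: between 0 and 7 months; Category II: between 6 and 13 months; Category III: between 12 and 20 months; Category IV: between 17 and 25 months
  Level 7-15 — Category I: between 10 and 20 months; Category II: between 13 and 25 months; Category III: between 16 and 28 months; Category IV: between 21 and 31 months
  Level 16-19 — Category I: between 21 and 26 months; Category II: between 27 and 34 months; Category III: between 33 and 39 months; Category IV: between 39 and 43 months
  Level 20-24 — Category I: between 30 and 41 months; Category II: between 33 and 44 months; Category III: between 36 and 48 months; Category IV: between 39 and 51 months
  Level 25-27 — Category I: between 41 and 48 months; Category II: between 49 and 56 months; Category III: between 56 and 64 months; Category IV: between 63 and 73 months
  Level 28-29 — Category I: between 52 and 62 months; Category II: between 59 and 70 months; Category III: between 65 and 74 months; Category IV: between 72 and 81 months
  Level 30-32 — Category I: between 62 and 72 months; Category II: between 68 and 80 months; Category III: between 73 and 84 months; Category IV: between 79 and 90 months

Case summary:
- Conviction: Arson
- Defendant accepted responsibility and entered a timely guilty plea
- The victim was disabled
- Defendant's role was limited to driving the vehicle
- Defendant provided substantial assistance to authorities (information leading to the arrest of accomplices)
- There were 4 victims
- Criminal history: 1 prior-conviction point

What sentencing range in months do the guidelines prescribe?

30-41 months

Base offense level for arson: 26.
S1 applies: 26 − 3 = 23.
S2 applies: 23 − 3 = 20.
S3 applies (level before this adjustment is 20 ≥ 9, so +4): 20 + 4 = 24.
S4 applies: 24 − 3 = 21.
S5 applies (level before this adjustment is 21 ≥ 9, so +3): 21 + 3 = 24.
Final offense level: 24.
Criminal history: 1 prior point → Category I (0-4).
Level 24 falls in the 20-24 band.
Grid: Level 20-24 × Category I = 30-41 months.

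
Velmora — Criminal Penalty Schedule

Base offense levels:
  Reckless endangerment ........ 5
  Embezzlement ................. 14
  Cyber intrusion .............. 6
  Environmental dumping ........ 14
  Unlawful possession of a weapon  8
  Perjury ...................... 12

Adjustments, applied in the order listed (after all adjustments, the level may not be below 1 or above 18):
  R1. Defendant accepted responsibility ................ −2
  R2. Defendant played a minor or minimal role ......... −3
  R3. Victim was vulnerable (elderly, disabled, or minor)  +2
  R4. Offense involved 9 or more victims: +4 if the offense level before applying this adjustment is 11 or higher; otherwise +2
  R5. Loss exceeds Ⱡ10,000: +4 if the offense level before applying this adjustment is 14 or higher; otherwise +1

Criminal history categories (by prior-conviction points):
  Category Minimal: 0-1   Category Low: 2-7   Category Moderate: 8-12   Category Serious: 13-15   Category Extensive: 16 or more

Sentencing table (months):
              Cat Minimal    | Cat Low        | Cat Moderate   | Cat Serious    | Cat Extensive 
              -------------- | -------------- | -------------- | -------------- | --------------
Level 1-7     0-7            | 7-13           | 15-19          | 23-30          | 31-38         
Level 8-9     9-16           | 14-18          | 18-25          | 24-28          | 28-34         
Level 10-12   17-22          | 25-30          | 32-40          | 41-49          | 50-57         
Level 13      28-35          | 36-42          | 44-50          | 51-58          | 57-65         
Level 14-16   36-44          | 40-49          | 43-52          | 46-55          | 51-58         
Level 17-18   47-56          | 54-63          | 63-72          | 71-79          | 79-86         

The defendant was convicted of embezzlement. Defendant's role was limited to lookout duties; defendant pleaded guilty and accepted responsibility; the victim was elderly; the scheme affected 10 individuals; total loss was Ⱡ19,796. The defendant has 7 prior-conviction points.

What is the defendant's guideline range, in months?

54-63 months

Base offense level for embezzlement: 14.
R1 applies: 14 − 2 = 12.
R2 applies: 12 − 3 = 9.
R3 applies: 9 + 2 = 11.
R4 applies (level before this adjustment is 11 ≥ 11, so +4): 11 + 4 = 15.
R5 applies (level before this adjustment is 15 ≥ 14, so +4): 15 + 4 = 19.
Level 19 exceeds the maximum of 18; capped at 18.
Final offense level: 18.
Criminal history: 7 prior points → Category Low (2-7).
Level 18 falls in the 17-18 band.
Grid: Level 17-18 × Category Low = 54-63 months.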